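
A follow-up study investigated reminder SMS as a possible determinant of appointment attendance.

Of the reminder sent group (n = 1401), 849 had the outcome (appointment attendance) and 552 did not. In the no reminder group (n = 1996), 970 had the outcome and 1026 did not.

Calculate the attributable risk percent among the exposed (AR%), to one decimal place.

19.8

From the description: a = 849, b = 552, c = 970, d = 1026.
Risk in exposed = 849/1401 = 0.60600; risk in unexposed = 970/1996 = 0.48597.
RR = 0.60600/0.48597 = 1.24698
AR% = (RR − 1)/RR × 100 = (1.24698 − 1)/1.24698 × 100 = 19.8060%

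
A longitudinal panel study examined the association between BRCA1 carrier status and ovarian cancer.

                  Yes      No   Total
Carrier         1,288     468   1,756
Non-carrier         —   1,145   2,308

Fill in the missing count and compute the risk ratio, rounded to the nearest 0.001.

1.456

The missing cell is in the unexposed row: 2308 − 1145 = 1163.
So a = 1288, b = 468, c = 1163, d = 1145.
RR = [a/(a+b)] / [c/(c+d)] = (1288/1756) / (1163/2308) = 0.73349/0.50390 = 1.45562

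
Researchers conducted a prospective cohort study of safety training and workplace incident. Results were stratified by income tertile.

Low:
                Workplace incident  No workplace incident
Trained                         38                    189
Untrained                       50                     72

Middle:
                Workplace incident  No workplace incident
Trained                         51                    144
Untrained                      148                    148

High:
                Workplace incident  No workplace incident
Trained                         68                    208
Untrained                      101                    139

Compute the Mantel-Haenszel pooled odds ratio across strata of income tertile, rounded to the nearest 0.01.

0.37

OR_MH = Σ(aᵢdᵢ/nᵢ) / Σ(bᵢcᵢ/nᵢ), where nᵢ is the stratum total.
Stratum 1 (Low): n = 349; a·d/n = 38·72/349 = 7.8395; b·c/n = 189·50/349 = 27.0774
Stratum 2 (Middle): n = 491; a·d/n = 51·148/491 = 15.3727; b·c/n = 144·148/491 = 43.4053
Stratum 3 (High): n = 516; a·d/n = 68·139/516 = 18.3178; b·c/n = 208·101/516 = 40.7132
OR_MH = (7.8395 + 15.3727 + 18.3178) / (27.0774 + 43.4053 + 40.7132) = 41.5301 / 111.1958 = 0.37349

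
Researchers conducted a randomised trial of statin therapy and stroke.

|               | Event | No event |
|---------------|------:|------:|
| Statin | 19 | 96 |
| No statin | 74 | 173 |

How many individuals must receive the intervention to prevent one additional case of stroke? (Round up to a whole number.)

Risk in treated group = 19/115 = 0.16522; risk in control = 74/247 = 0.29960.
Absolute risk reduction = 0.29960 − 0.16522 = 0.13438
NNT = 1 / ARR = 1 / 0.13438 = 7.442 → round up → 8

8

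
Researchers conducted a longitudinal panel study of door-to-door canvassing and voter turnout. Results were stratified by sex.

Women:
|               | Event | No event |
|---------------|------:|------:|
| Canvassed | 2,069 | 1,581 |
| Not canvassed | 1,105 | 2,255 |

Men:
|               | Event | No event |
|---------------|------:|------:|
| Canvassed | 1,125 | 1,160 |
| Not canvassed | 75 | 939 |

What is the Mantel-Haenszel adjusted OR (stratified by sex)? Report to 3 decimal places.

OR_MH = Σ(aᵢdᵢ/nᵢ) / Σ(bᵢcᵢ/nᵢ), where nᵢ is the stratum total.
Stratum 1 (Women): n = 7010; a·d/n = 2069·2255/7010 = 665.5628; b·c/n = 1581·1105/7010 = 249.2161
Stratum 2 (Men): n = 3299; a·d/n = 1125·939/3299 = 320.2107; b·c/n = 1160·75/3299 = 26.3716
OR_MH = (665.5628 + 320.2107) / (249.2161 + 26.3716) = 985.7734 / 275.5877 = 3.57699

3.577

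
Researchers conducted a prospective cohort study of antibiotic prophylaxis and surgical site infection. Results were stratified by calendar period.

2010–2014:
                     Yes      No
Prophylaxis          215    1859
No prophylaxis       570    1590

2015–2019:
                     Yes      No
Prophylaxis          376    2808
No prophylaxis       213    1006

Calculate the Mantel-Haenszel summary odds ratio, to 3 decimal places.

OR_MH = Σ(aᵢdᵢ/nᵢ) / Σ(bᵢcᵢ/nᵢ), where nᵢ is the stratum total.
Stratum 1 (2010–2014): n = 4234; a·d/n = 215·1590/4234 = 80.7393; b·c/n = 1859·570/4234 = 250.2669
Stratum 2 (2015–2019): n = 4403; a·d/n = 376·1006/4403 = 85.9087; b·c/n = 2808·213/4403 = 135.8401
OR_MH = (80.7393 + 85.9087) / (250.2669 + 135.8401) = 166.6480 / 386.1070 = 0.43161

0.432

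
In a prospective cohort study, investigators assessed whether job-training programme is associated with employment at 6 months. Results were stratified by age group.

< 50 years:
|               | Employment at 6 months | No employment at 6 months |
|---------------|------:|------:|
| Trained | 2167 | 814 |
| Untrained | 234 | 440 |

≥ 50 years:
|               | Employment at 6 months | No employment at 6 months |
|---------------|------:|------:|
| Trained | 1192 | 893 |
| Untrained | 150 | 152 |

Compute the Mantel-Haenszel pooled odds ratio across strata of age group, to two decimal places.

3.11

OR_MH = Σ(aᵢdᵢ/nᵢ) / Σ(bᵢcᵢ/nᵢ), where nᵢ is the stratum total.
Stratum 1 (< 50 years): n = 3655; a·d/n = 2167·440/3655 = 260.8700; b·c/n = 814·234/3655 = 52.1138
Stratum 2 (≥ 50 years): n = 2387; a·d/n = 1192·152/2387 = 75.9045; b·c/n = 893·150/2387 = 56.1165
OR_MH = (260.8700 + 75.9045) / (52.1138 + 56.1165) = 336.7745 / 108.2303 = 3.11165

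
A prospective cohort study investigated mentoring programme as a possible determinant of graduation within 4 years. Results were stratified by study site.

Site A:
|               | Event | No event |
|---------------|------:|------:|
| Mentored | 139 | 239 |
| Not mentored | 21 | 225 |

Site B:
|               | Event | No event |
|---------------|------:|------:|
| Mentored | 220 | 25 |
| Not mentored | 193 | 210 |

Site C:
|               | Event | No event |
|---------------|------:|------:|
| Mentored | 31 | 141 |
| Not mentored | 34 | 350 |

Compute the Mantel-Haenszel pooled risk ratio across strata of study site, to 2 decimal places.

RR_MH = Σ(aᵢ·n₀ᵢ/nᵢ) / Σ(cᵢ·n₁ᵢ/nᵢ), with n₁ᵢ = aᵢ+bᵢ (exposed), n₀ᵢ = cᵢ+dᵢ (unexposed), nᵢ = n₁ᵢ+n₀ᵢ.
Stratum 1 (Site A): n₁ = 378, n₀ = 246, n = 624; a·n₀/n = 139·246/624 = 54.7981; c·n₁/n = 21·378/624 = 12.7212
Stratum 2 (Site B): n₁ = 245, n₀ = 403, n = 648; a·n₀/n = 220·403/648 = 136.8210; c·n₁/n = 193·245/648 = 72.9707
Stratum 3 (Site C): n₁ = 172, n₀ = 384, n = 556; a·n₀/n = 31·384/556 = 21.4101; c·n₁/n = 34·172/556 = 10.5180
RR_MH = (54.7981 + 136.8210 + 21.4101) / (12.7212 + 72.9707 + 10.5180) = 213.0291 / 96.2098 = 2.21421

2.21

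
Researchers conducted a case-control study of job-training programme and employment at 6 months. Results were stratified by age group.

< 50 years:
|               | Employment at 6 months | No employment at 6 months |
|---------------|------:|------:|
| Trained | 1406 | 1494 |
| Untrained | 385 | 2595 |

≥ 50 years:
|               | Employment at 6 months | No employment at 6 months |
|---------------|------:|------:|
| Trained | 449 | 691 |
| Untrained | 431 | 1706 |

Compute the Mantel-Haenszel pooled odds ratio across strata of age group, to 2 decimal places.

4.53

OR_MH = Σ(aᵢdᵢ/nᵢ) / Σ(bᵢcᵢ/nᵢ), where nᵢ is the stratum total.
Stratum 1 (< 50 years): n = 5880; a·d/n = 1406·2595/5880 = 620.5051; b·c/n = 1494·385/5880 = 97.8214
Stratum 2 (≥ 50 years): n = 3277; a·d/n = 449·1706/3277 = 233.7486; b·c/n = 691·431/3277 = 90.8822
OR_MH = (620.5051 + 233.7486) / (97.8214 + 90.8822) = 854.2537 / 188.7036 = 4.52696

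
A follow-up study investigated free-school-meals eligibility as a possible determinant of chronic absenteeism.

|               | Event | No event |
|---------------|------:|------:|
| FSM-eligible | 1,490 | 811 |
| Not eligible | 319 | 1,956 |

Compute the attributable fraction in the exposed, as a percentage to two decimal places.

Cells: a = 1490, b = 811, c = 319, d = 1956.
Risk in exposed = 1490/2301 = 0.64754; risk in unexposed = 319/2275 = 0.14022.
RR = 0.64754/0.14022 = 4.61807
AR% = (RR − 1)/RR × 100 = (4.61807 − 1)/4.61807 × 100 = 78.3459%

78.35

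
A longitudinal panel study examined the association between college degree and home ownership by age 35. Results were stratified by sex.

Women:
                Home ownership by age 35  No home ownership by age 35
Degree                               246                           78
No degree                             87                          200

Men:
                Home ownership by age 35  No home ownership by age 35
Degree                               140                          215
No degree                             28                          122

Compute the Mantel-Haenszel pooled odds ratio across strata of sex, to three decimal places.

OR_MH = Σ(aᵢdᵢ/nᵢ) / Σ(bᵢcᵢ/nᵢ), where nᵢ is the stratum total.
Stratum 1 (Women): n = 611; a·d/n = 246·200/611 = 80.5237; b·c/n = 78·87/611 = 11.1064
Stratum 2 (Men): n = 505; a·d/n = 140·122/505 = 33.8218; b·c/n = 215·28/505 = 11.9208
OR_MH = (80.5237 + 33.8218) / (11.1064 + 11.9208) = 114.3455 / 23.0272 = 4.96568

4.966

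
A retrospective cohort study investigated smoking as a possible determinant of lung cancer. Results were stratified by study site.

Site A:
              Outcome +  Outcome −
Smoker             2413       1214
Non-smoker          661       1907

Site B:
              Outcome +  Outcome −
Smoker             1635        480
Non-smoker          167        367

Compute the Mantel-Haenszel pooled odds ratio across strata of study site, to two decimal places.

6.07

OR_MH = Σ(aᵢdᵢ/nᵢ) / Σ(bᵢcᵢ/nᵢ), where nᵢ is the stratum total.
Stratum 1 (Site A): n = 6195; a·d/n = 2413·1907/6195 = 742.7911; b·c/n = 1214·661/6195 = 129.5325
Stratum 2 (Site B): n = 2649; a·d/n = 1635·367/2649 = 226.5176; b·c/n = 480·167/2649 = 30.2605
OR_MH = (742.7911 + 226.5176) / (129.5325 + 30.2605) = 969.3087 / 159.7930 = 6.06603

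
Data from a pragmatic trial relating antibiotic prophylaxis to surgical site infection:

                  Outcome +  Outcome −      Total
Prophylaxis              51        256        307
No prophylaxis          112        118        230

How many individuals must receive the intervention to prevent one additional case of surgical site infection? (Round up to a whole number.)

Risk in treated group = 51/307 = 0.16612; risk in control = 112/230 = 0.48696.
Absolute risk reduction = 0.48696 − 0.16612 = 0.32083
NNT = 1 / ARR = 1 / 0.32083 = 3.117 → round up → 4

4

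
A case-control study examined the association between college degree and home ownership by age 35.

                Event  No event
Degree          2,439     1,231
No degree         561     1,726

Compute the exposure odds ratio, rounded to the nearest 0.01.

6.10

Cells: a = 2439, b = 1231, c = 561, d = 1726.
OR = (a·d)/(b·c) = (2439 × 1726) / (1231 × 561) = 4209714 / 690591 = 6.09581
The odds of home ownership by age 35 are about 6.10 times as high in the degree group.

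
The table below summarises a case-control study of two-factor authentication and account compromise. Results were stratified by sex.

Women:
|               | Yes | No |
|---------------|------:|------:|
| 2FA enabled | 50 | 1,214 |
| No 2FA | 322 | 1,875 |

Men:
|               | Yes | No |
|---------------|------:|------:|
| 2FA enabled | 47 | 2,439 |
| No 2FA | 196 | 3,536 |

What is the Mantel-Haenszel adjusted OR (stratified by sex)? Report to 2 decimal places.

OR_MH = Σ(aᵢdᵢ/nᵢ) / Σ(bᵢcᵢ/nᵢ), where nᵢ is the stratum total.
Stratum 1 (Women): n = 3461; a·d/n = 50·1875/3461 = 27.0875; b·c/n = 1214·322/3461 = 112.9465
Stratum 2 (Men): n = 6218; a·d/n = 47·3536/6218 = 26.7276; b·c/n = 2439·196/6218 = 76.8807
OR_MH = (27.0875 + 26.7276) / (112.9465 + 76.8807) = 53.8151 / 189.8272 = 0.28350

0.28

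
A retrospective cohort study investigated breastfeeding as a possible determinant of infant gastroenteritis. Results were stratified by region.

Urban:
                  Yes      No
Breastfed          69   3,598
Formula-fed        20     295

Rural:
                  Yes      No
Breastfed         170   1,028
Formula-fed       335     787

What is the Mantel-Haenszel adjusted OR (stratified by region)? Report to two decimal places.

0.38

OR_MH = Σ(aᵢdᵢ/nᵢ) / Σ(bᵢcᵢ/nᵢ), where nᵢ is the stratum total.
Stratum 1 (Urban): n = 3982; a·d/n = 69·295/3982 = 5.1118; b·c/n = 3598·20/3982 = 18.0713
Stratum 2 (Rural): n = 2320; a·d/n = 170·787/2320 = 57.6681; b·c/n = 1028·335/2320 = 148.4397
OR_MH = (5.1118 + 57.6681) / (18.0713 + 148.4397) = 62.7799 / 166.5110 = 0.37703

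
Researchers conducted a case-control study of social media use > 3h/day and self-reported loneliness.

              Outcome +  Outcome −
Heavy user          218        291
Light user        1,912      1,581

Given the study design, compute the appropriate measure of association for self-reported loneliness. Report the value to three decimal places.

0.619

Cells: a = 218, b = 291, c = 1912, d = 1581.
This is a case-control study: participants were sampled on outcome status, so risks in the source population cannot be estimated directly — relative risk is not valid here. The odds ratio is the appropriate measure.
OR = (a·d)/(b·c) = (218 × 1581) / (291 × 1912) = 344658 / 556392 = 0.61945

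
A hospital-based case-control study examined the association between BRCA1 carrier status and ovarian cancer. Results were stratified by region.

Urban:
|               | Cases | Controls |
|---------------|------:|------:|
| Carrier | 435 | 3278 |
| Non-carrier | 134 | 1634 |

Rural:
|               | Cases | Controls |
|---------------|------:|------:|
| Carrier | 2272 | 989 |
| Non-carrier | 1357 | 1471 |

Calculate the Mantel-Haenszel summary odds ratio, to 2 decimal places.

2.26

OR_MH = Σ(aᵢdᵢ/nᵢ) / Σ(bᵢcᵢ/nᵢ), where nᵢ is the stratum total.
Stratum 1 (Urban): n = 5481; a·d/n = 435·1634/5481 = 129.6825; b·c/n = 3278·134/5481 = 80.1409
Stratum 2 (Rural): n = 6089; a·d/n = 2272·1471/6089 = 548.8770; b·c/n = 989·1357/6089 = 220.4094
OR_MH = (129.6825 + 548.8770) / (80.1409 + 220.4094) = 678.5595 / 300.5503 = 2.25772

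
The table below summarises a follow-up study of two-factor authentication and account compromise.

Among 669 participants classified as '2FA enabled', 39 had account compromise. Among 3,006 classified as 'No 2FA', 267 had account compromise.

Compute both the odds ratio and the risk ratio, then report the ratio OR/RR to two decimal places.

From the description: a = 39, b = 630, c = 267, d = 2739.
OR = (39·2739)/(630·267) = 106821/168210 = 0.63505
Risk in exposed = 39/669 = 0.05830; risk in unexposed = 267/3006 = 0.08882; RR = 0.65632
OR/RR = 0.63505 / 0.65632 = 0.96758
The outcome is rare in both groups, so OR ≈ RR (ratio near 1).

0.97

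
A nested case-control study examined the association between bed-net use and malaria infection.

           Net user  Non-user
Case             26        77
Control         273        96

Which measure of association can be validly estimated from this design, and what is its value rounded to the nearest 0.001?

Reading the table with exposure as columns: a = 26 (Net user, case), b = 273 (Net user, non-case), c = 77 (Non-user, case), d = 96.
This is a nested case-control study: participants were sampled on outcome status, so risks in the source population cannot be estimated directly — relative risk is not valid here. The odds ratio is the appropriate measure.
OR = (a·d)/(b·c) = (26 × 96) / (273 × 77) = 2496 / 21021 = 0.11874

0.119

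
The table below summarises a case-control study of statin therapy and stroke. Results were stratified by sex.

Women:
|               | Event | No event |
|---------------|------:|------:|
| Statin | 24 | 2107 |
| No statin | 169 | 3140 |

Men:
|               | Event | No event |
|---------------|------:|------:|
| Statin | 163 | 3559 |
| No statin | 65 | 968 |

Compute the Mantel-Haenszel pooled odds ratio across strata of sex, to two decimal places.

0.41

OR_MH = Σ(aᵢdᵢ/nᵢ) / Σ(bᵢcᵢ/nᵢ), where nᵢ is the stratum total.
Stratum 1 (Women): n = 5440; a·d/n = 24·3140/5440 = 13.8529; b·c/n = 2107·169/5440 = 65.4564
Stratum 2 (Men): n = 4755; a·d/n = 163·968/4755 = 33.1828; b·c/n = 3559·65/4755 = 48.6509
OR_MH = (13.8529 + 33.1828) / (65.4564 + 48.6509) = 47.0357 / 114.1073 = 0.41221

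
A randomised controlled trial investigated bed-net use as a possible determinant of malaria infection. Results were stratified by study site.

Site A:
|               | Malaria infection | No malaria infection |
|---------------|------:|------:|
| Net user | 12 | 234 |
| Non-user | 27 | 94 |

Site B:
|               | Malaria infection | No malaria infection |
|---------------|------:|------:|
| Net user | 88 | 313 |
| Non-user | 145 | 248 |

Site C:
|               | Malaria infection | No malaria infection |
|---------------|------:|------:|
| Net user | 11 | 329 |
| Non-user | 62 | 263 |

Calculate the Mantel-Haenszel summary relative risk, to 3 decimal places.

0.430

RR_MH = Σ(aᵢ·n₀ᵢ/nᵢ) / Σ(cᵢ·n₁ᵢ/nᵢ), with n₁ᵢ = aᵢ+bᵢ (exposed), n₀ᵢ = cᵢ+dᵢ (unexposed), nᵢ = n₁ᵢ+n₀ᵢ.
Stratum 1 (Site A): n₁ = 246, n₀ = 121, n = 367; a·n₀/n = 12·121/367 = 3.9564; c·n₁/n = 27·246/367 = 18.0981
Stratum 2 (Site B): n₁ = 401, n₀ = 393, n = 794; a·n₀/n = 88·393/794 = 43.5567; c·n₁/n = 145·401/794 = 73.2305
Stratum 3 (Site C): n₁ = 340, n₀ = 325, n = 665; a·n₀/n = 11·325/665 = 5.3759; c·n₁/n = 62·340/665 = 31.6992
RR_MH = (3.9564 + 43.5567 + 5.3759) / (18.0981 + 73.2305 + 31.6992) = 52.8890 / 123.0278 = 0.42989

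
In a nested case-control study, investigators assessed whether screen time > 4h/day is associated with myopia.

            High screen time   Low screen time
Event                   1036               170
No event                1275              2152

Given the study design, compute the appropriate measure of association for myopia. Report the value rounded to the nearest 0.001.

Reading the table with exposure as columns: a = 1036 (High screen time, case), b = 1275 (High screen time, non-case), c = 170 (Low screen time, case), d = 2152.
This is a nested case-control study: participants were sampled on outcome status, so risks in the source population cannot be estimated directly — relative risk is not valid here. The odds ratio is the appropriate measure.
OR = (a·d)/(b·c) = (1036 × 2152) / (1275 × 170) = 2229472 / 216750 = 10.28591

10.286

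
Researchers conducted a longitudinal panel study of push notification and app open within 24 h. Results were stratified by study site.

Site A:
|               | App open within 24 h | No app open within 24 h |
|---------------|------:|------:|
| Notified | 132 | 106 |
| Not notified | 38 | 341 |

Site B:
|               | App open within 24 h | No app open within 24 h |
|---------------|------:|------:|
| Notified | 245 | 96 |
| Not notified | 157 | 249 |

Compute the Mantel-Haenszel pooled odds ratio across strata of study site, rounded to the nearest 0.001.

5.790

OR_MH = Σ(aᵢdᵢ/nᵢ) / Σ(bᵢcᵢ/nᵢ), where nᵢ is the stratum total.
Stratum 1 (Site A): n = 617; a·d/n = 132·341/617 = 72.9530; b·c/n = 106·38/617 = 6.5284
Stratum 2 (Site B): n = 747; a·d/n = 245·249/747 = 81.6667; b·c/n = 96·157/747 = 20.1767
OR_MH = (72.9530 + 81.6667) / (6.5284 + 20.1767) = 154.6197 / 26.7051 = 5.78990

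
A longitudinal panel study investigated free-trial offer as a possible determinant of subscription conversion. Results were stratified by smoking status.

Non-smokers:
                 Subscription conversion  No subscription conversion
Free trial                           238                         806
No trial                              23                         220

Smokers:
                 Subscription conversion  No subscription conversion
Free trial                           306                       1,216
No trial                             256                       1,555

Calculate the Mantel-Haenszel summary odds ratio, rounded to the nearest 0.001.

1.702

OR_MH = Σ(aᵢdᵢ/nᵢ) / Σ(bᵢcᵢ/nᵢ), where nᵢ is the stratum total.
Stratum 1 (Non-smokers): n = 1287; a·d/n = 238·220/1287 = 40.6838; b·c/n = 806·23/1287 = 14.4040
Stratum 2 (Smokers): n = 3333; a·d/n = 306·1555/3333 = 142.7633; b·c/n = 1216·256/3333 = 93.3981
OR_MH = (40.6838 + 142.7633) / (14.4040 + 93.3981) = 183.4470 / 107.8022 = 1.70170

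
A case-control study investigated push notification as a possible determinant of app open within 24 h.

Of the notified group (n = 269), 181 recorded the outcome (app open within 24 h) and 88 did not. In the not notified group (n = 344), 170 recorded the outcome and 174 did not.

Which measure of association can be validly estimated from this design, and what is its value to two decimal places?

2.11

From the description: a = 181, b = 88, c = 170, d = 174.
This is a case-control study: participants were sampled on outcome status, so risks in the source population cannot be estimated directly — relative risk is not valid here. The odds ratio is the appropriate measure.
OR = (a·d)/(b·c) = (181 × 174) / (88 × 170) = 31494 / 14960 = 2.10521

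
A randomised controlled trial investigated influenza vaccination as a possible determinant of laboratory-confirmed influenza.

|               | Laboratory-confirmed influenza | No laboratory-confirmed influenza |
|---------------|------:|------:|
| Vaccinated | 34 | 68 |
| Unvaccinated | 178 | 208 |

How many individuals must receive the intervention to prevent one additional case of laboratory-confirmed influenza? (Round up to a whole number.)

8

Risk in treated group = 34/102 = 0.33333; risk in control = 178/386 = 0.46114.
Absolute risk reduction = 0.46114 − 0.33333 = 0.12781
NNT = 1 / ARR = 1 / 0.12781 = 7.824 → round up → 8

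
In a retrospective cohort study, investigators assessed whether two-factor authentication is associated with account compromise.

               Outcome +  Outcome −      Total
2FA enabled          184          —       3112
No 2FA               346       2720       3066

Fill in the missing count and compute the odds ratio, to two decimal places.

0.49

The missing cell is in the exposed row: 3112 − 184 = 2928.
So a = 184, b = 2928, c = 346, d = 2720.
OR = (a·d)/(b·c) = (184 × 2720) / (2928 × 346) = 500480 / 1013088 = 0.49401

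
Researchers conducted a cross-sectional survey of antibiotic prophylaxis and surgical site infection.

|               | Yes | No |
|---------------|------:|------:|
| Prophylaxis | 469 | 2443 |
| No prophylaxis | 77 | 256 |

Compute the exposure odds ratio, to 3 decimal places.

0.638

Cells: a = 469, b = 2443, c = 77, d = 256.
OR = (a·d)/(b·c) = (469 × 256) / (2443 × 77) = 120064 / 188111 = 0.63826
Exposure is associated with lower odds of surgical site infection (OR = 0.64 < 1).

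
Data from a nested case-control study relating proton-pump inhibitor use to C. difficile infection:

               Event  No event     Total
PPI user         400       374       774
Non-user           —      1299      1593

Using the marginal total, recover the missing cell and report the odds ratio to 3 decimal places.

The missing cell is in the unexposed row: 1593 − 1299 = 294.
So a = 400, b = 374, c = 294, d = 1299.
OR = (a·d)/(b·c) = (400 × 1299) / (374 × 294) = 519600 / 109956 = 4.72553

4.726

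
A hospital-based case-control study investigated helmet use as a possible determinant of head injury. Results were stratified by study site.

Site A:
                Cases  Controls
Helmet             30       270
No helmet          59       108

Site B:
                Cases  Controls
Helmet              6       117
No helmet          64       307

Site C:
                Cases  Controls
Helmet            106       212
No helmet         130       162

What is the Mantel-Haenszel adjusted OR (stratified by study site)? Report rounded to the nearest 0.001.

0.411

OR_MH = Σ(aᵢdᵢ/nᵢ) / Σ(bᵢcᵢ/nᵢ), where nᵢ is the stratum total.
Stratum 1 (Site A): n = 467; a·d/n = 30·108/467 = 6.9379; b·c/n = 270·59/467 = 34.1113
Stratum 2 (Site B): n = 494; a·d/n = 6·307/494 = 3.7287; b·c/n = 117·64/494 = 15.1579
Stratum 3 (Site C): n = 610; a·d/n = 106·162/610 = 28.1508; b·c/n = 212·130/610 = 45.1803
OR_MH = (6.9379 + 3.7287 + 28.1508) / (34.1113 + 15.1579 + 45.1803) = 38.8175 / 94.4496 = 0.41099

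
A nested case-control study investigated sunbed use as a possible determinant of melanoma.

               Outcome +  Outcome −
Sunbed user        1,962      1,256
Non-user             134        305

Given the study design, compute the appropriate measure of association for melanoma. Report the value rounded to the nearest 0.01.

Cells: a = 1962, b = 1256, c = 134, d = 305.
This is a nested case-control study: participants were sampled on outcome status, so risks in the source population cannot be estimated directly — relative risk is not valid here. The odds ratio is the appropriate measure.
OR = (a·d)/(b·c) = (1962 × 305) / (1256 × 134) = 598410 / 168304 = 3.55553

3.56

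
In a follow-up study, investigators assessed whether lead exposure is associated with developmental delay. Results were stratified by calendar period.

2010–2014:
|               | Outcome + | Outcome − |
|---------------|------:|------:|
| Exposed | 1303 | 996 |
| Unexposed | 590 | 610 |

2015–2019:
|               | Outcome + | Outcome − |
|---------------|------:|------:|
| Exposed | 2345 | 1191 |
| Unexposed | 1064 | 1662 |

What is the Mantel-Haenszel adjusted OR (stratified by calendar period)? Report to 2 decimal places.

OR_MH = Σ(aᵢdᵢ/nᵢ) / Σ(bᵢcᵢ/nᵢ), where nᵢ is the stratum total.
Stratum 1 (2010–2014): n = 3499; a·d/n = 1303·610/3499 = 227.1592; b·c/n = 996·590/3499 = 167.9451
Stratum 2 (2015–2019): n = 6262; a·d/n = 2345·1662/6262 = 622.3874; b·c/n = 1191·1064/6262 = 202.3673
OR_MH = (227.1592 + 622.3874) / (167.9451 + 202.3673) = 849.5466 / 370.3124 = 2.29413

2.29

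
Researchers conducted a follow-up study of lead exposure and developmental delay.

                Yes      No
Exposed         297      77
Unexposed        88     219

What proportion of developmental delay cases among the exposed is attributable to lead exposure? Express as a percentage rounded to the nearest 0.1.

Cells: a = 297, b = 77, c = 88, d = 219.
Risk in exposed = 297/374 = 0.79412; risk in unexposed = 88/307 = 0.28664.
RR = 0.79412/0.28664 = 2.77039
AR% = (RR − 1)/RR × 100 = (2.77039 − 1)/2.77039 × 100 = 63.9040%

63.9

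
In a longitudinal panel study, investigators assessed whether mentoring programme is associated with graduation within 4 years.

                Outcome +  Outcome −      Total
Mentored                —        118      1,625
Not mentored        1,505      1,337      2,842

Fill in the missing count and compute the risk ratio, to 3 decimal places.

The missing cell is in the exposed row: 1625 − 118 = 1507.
So a = 1507, b = 118, c = 1505, d = 1337.
RR = [a/(a+b)] / [c/(c+d)] = (1507/1625) / (1505/2842) = 0.92738/0.52956 = 1.75125

1.751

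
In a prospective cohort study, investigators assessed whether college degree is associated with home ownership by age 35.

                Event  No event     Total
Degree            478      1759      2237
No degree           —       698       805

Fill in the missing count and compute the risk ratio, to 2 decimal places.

1.61

The missing cell is in the unexposed row: 805 − 698 = 107.
So a = 478, b = 1759, c = 107, d = 698.
RR = [a/(a+b)] / [c/(c+d)] = (478/2237) / (107/805) = 0.21368/0.13292 = 1.60759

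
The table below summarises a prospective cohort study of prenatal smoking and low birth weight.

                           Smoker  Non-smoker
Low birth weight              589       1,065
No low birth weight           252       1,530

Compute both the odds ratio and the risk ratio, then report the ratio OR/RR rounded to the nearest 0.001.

1.968

Reading the table with exposure as columns: a = 589 (Smoker, case), b = 252 (Smoker, non-case), c = 1065 (Non-smoker, case), d = 1530.
OR = (589·1530)/(252·1065) = 901170/268380 = 3.35781
Risk in exposed = 589/841 = 0.70036; risk in unexposed = 1065/2595 = 0.41040; RR = 1.70650
OR/RR = 3.35781 / 1.70650 = 1.96766
The outcome is not rare, so the OR lies further from 1 than the RR.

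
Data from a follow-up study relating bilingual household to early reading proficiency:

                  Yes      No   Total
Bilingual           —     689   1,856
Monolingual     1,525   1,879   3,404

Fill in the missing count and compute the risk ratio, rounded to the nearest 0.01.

1.40

The missing cell is in the exposed row: 1856 − 689 = 1167.
So a = 1167, b = 689, c = 1525, d = 1879.
RR = [a/(a+b)] / [c/(c+d)] = (1167/1856) / (1525/3404) = 0.62877/0.44800 = 1.40350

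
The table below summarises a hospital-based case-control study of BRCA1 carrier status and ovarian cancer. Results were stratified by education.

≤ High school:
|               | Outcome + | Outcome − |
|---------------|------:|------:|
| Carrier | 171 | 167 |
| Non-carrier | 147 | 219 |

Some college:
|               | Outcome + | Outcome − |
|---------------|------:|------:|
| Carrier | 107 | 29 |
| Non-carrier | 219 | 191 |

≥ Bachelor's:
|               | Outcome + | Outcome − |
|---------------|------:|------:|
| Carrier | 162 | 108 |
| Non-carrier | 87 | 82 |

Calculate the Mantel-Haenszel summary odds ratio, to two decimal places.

OR_MH = Σ(aᵢdᵢ/nᵢ) / Σ(bᵢcᵢ/nᵢ), where nᵢ is the stratum total.
Stratum 1 (≤ High school): n = 704; a·d/n = 171·219/704 = 53.1946; b·c/n = 167·147/704 = 34.8707
Stratum 2 (Some college): n = 546; a·d/n = 107·191/546 = 37.4304; b·c/n = 29·219/546 = 11.6319
Stratum 3 (≥ Bachelor's): n = 439; a·d/n = 162·82/439 = 30.2597; b·c/n = 108·87/439 = 21.4032
OR_MH = (53.1946 + 37.4304 + 30.2597) / (34.8707 + 11.6319 + 21.4032) = 120.8847 / 67.9058 = 1.78018

1.78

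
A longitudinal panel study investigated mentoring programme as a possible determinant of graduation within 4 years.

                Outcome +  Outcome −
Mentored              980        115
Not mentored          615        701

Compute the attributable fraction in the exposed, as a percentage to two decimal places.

Cells: a = 980, b = 115, c = 615, d = 701.
Risk in exposed = 980/1095 = 0.89498; risk in unexposed = 615/1316 = 0.46733.
RR = 0.89498/0.46733 = 1.91511
AR% = (RR − 1)/RR × 100 = (1.91511 − 1)/1.91511 × 100 = 47.7836%

47.78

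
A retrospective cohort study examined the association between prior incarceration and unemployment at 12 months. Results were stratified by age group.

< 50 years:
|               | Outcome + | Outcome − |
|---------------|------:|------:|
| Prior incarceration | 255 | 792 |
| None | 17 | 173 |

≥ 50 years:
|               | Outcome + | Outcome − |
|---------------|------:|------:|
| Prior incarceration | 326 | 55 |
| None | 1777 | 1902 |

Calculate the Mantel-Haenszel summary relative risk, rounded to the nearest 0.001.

1.847

RR_MH = Σ(aᵢ·n₀ᵢ/nᵢ) / Σ(cᵢ·n₁ᵢ/nᵢ), with n₁ᵢ = aᵢ+bᵢ (exposed), n₀ᵢ = cᵢ+dᵢ (unexposed), nᵢ = n₁ᵢ+n₀ᵢ.
Stratum 1 (< 50 years): n₁ = 1047, n₀ = 190, n = 1237; a·n₀/n = 255·190/1237 = 39.1673; c·n₁/n = 17·1047/1237 = 14.3888
Stratum 2 (≥ 50 years): n₁ = 381, n₀ = 3679, n = 4060; a·n₀/n = 326·3679/4060 = 295.4074; c·n₁/n = 1777·381/4060 = 166.7579
RR_MH = (39.1673 + 295.4074) / (14.3888 + 166.7579) = 334.5747 / 181.1467 = 1.84698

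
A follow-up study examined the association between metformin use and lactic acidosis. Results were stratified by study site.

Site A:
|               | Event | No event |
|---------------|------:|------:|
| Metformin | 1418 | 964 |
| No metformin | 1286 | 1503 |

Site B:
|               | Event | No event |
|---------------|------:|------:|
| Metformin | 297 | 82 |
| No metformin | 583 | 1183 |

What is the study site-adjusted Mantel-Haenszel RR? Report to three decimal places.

1.451

RR_MH = Σ(aᵢ·n₀ᵢ/nᵢ) / Σ(cᵢ·n₁ᵢ/nᵢ), with n₁ᵢ = aᵢ+bᵢ (exposed), n₀ᵢ = cᵢ+dᵢ (unexposed), nᵢ = n₁ᵢ+n₀ᵢ.
Stratum 1 (Site A): n₁ = 2382, n₀ = 2789, n = 5171; a·n₀/n = 1418·2789/5171 = 764.8041; c·n₁/n = 1286·2382/5171 = 592.3906
Stratum 2 (Site B): n₁ = 379, n₀ = 1766, n = 2145; a·n₀/n = 297·1766/2145 = 244.5231; c·n₁/n = 583·379/2145 = 103.0103
RR_MH = (764.8041 + 244.5231) / (592.3906 + 103.0103) = 1009.3272 / 695.4009 = 1.45143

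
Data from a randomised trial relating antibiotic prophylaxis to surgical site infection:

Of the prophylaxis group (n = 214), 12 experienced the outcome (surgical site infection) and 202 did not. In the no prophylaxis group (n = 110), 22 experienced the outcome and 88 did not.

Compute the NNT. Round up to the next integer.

7

Risk in treated group = 12/214 = 0.05607; risk in control = 22/110 = 0.20000.
Absolute risk reduction = 0.20000 − 0.05607 = 0.14393
NNT = 1 / ARR = 1 / 0.14393 = 6.948 → round up → 7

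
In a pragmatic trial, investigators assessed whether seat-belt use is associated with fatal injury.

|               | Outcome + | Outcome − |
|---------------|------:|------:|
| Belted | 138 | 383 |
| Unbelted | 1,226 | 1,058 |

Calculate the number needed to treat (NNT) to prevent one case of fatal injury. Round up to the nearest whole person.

4

Risk in treated group = 138/521 = 0.26488; risk in control = 1226/2284 = 0.53678.
Absolute risk reduction = 0.53678 − 0.26488 = 0.27190
NNT = 1 / ARR = 1 / 0.27190 = 3.678 → round up → 4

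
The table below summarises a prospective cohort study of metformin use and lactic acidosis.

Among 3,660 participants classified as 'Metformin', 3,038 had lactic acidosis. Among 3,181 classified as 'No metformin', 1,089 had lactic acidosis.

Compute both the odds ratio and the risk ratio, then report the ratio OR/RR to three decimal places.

From the description: a = 3038, b = 622, c = 1089, d = 2092.
OR = (3038·2092)/(622·1089) = 6355496/677358 = 9.38277
Risk in exposed = 3038/3660 = 0.83005; risk in unexposed = 1089/3181 = 0.34235; RR = 2.42461
OR/RR = 9.38277 / 2.42461 = 3.86980
The outcome is not rare, so the OR lies further from 1 than the RR.

3.870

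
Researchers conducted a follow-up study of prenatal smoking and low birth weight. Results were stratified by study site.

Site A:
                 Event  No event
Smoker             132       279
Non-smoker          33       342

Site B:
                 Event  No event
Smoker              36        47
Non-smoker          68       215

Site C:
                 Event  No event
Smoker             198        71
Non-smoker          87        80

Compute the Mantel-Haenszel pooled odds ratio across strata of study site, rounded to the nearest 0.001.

OR_MH = Σ(aᵢdᵢ/nᵢ) / Σ(bᵢcᵢ/nᵢ), where nᵢ is the stratum total.
Stratum 1 (Site A): n = 786; a·d/n = 132·342/786 = 57.4351; b·c/n = 279·33/786 = 11.7137
Stratum 2 (Site B): n = 366; a·d/n = 36·215/366 = 21.1475; b·c/n = 47·68/366 = 8.7322
Stratum 3 (Site C): n = 436; a·d/n = 198·80/436 = 36.3303; b·c/n = 71·87/436 = 14.1674
OR_MH = (57.4351 + 21.1475 + 36.3303) / (11.7137 + 8.7322 + 14.1674) = 114.9129 / 34.6134 = 3.31990

3.320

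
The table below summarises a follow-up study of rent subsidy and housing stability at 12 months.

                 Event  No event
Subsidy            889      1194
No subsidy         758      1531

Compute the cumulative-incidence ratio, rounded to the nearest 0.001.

Cells: a = 889, b = 1194, c = 758, d = 1531.
Risk in exposed = 889/2083 = 0.42679; risk in unexposed = 758/2289 = 0.33115.
RR = 0.42679 / 0.33115 = 1.28881
The risk among the exposed is 1.29 times that among the unexposed.

1.289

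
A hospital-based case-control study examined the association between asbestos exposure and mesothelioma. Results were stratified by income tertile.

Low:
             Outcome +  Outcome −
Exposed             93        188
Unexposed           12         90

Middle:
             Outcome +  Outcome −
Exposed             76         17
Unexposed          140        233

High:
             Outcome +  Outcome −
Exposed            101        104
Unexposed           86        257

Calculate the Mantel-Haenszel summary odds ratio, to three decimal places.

3.925

OR_MH = Σ(aᵢdᵢ/nᵢ) / Σ(bᵢcᵢ/nᵢ), where nᵢ is the stratum total.
Stratum 1 (Low): n = 383; a·d/n = 93·90/383 = 21.8538; b·c/n = 188·12/383 = 5.8903
Stratum 2 (Middle): n = 466; a·d/n = 76·233/466 = 38.0000; b·c/n = 17·140/466 = 5.1073
Stratum 3 (High): n = 548; a·d/n = 101·257/548 = 47.3668; b·c/n = 104·86/548 = 16.3212
OR_MH = (21.8538 + 38.0000 + 47.3668) / (5.8903 + 5.1073 + 16.3212) = 107.2206 / 27.3188 = 3.92479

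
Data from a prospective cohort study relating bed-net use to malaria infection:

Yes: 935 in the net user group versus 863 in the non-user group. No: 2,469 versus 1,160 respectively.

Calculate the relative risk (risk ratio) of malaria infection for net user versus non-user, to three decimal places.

From the description: a = 935, b = 2469, c = 863, d = 1160.
Risk in exposed = 935/3404 = 0.27468; risk in unexposed = 863/2023 = 0.42659.
RR = 0.27468 / 0.42659 = 0.64388
The risk is 36% lower among the exposed than among the unexposed.

0.644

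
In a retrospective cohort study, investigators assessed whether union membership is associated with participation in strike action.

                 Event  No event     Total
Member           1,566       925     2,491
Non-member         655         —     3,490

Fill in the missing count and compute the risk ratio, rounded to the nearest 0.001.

The missing cell is in the unexposed row: 3490 − 655 = 2835.
So a = 1566, b = 925, c = 655, d = 2835.
RR = [a/(a+b)] / [c/(c+d)] = (1566/2491) / (655/3490) = 0.62866/0.18768 = 3.34967

3.350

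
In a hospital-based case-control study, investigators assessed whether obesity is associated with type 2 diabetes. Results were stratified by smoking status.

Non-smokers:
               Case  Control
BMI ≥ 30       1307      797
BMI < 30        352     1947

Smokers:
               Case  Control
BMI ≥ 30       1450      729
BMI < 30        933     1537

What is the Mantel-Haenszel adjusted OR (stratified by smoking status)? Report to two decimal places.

OR_MH = Σ(aᵢdᵢ/nᵢ) / Σ(bᵢcᵢ/nᵢ), where nᵢ is the stratum total.
Stratum 1 (Non-smokers): n = 4403; a·d/n = 1307·1947/4403 = 577.9534; b·c/n = 797·352/4403 = 63.7166
Stratum 2 (Smokers): n = 4649; a·d/n = 1450·1537/4649 = 479.3827; b·c/n = 729·933/4649 = 146.3018
OR_MH = (577.9534 + 479.3827) / (63.7166 + 146.3018) = 1057.3361 / 210.0183 = 5.03449

5.03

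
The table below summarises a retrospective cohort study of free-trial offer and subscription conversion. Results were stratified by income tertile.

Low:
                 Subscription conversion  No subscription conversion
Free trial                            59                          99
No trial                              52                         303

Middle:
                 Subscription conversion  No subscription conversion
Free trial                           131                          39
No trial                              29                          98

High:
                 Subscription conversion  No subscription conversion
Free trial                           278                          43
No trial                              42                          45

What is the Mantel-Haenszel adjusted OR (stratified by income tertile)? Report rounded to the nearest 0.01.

5.95

OR_MH = Σ(aᵢdᵢ/nᵢ) / Σ(bᵢcᵢ/nᵢ), where nᵢ is the stratum total.
Stratum 1 (Low): n = 513; a·d/n = 59·303/513 = 34.8480; b·c/n = 99·52/513 = 10.0351
Stratum 2 (Middle): n = 297; a·d/n = 131·98/297 = 43.2256; b·c/n = 39·29/297 = 3.8081
Stratum 3 (High): n = 408; a·d/n = 278·45/408 = 30.6618; b·c/n = 43·42/408 = 4.4265
OR_MH = (34.8480 + 43.2256 + 30.6618) / (10.0351 + 3.8081 + 4.4265) = 108.7353 / 18.2696 = 5.95169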